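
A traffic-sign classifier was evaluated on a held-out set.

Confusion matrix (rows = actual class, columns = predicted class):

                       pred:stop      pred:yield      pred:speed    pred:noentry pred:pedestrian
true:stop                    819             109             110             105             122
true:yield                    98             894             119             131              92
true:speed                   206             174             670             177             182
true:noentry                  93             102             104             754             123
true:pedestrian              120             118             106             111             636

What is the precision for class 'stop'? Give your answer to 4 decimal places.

0.6130

One-vs-rest for 'stop': TP = diagonal; FP = other classes predicted 'stop'; FN = 'stop' predicted as other.
precision = TP/(TP+FP).
stop: TP=819, FP=98+206+93+120=517 → 819/1336 = 0.61302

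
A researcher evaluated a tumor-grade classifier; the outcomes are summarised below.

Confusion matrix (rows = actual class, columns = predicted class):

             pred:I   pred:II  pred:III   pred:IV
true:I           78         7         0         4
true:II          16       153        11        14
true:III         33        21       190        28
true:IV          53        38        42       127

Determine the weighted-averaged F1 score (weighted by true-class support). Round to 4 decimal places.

0.6731

Per-class F1 score (2·TP/(2·TP+FP+FN)):
  I: TP=78, FP=16+33+53=102, FN=7+0+4=11 → 156/269 = 0.57993
  II: TP=153, FP=7+21+38=66, FN=16+11+14=41 → 306/413 = 0.74092
  III: TP=190, FP=0+11+42=53, FN=33+21+28=82 → 380/515 = 0.73786
  IV: TP=127, FP=4+14+28=46, FN=53+38+42=133 → 254/433 = 0.58661
Weighted-F1 score = Σ (supportᵢ/N)·F1 scoreᵢ with N=815: (89/815)·0.57993 + (194/815)·0.74092 + (272/815)·0.73786 + (260/815)·0.58661 = 0.6731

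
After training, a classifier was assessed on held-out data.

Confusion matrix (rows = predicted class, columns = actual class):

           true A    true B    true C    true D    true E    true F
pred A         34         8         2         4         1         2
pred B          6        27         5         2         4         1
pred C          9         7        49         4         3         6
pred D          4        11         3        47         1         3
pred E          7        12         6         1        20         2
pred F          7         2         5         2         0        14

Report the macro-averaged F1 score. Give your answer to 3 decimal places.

0.575

Per-class F1 score (2·TP/(2·TP+FP+FN)):
  A: TP=34, FP=8+2+4+1+2=17, FN=6+9+4+7+7=33 → 68/118 = 0.5763
  B: TP=27, FP=6+5+2+4+1=18, FN=8+7+11+12+2=40 → 54/112 = 0.4821
  C: TP=49, FP=9+7+4+3+6=29, FN=2+5+3+6+5=21 → 98/148 = 0.6622
  D: TP=47, FP=4+11+3+1+3=22, FN=4+2+4+1+2=13 → 94/129 = 0.7287
  E: TP=20, FP=7+12+6+1+2=28, FN=1+4+3+1+0=9 → 40/77 = 0.5195
  F: TP=14, FP=7+2+5+2+0=16, FN=2+1+6+3+2=14 → 28/58 = 0.4828
Macro-F1 score = mean = (0.5763 + 0.4821 + 0.6622 + 0.7287 + 0.5195 + 0.4828) / 6 = 0.575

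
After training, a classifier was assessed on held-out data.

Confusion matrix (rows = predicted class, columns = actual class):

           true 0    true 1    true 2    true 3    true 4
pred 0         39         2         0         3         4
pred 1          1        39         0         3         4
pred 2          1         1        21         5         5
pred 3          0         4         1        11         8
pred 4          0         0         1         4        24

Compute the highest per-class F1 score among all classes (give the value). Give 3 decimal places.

Per-class F1 score (2·TP/(2·TP+FP+FN)):
  0: TP=39, FP=2+0+3+4=9, FN=1+1+0+0=2 → 78/89 = 0.8764
  1: TP=39, FP=1+0+3+4=8, FN=2+1+4+0=7 → 78/93 = 0.8387
  2: TP=21, FP=1+1+5+5=12, FN=0+0+1+1=2 → 42/56 = 0.7500
  3: TP=11, FP=0+4+1+8=13, FN=3+3+5+4=15 → 22/50 = 0.4400
  4: TP=24, FP=0+0+1+4=5, FN=4+4+5+8=21 → 48/74 = 0.6486
Highest is class '0' with F1 score = 0.876.

0.876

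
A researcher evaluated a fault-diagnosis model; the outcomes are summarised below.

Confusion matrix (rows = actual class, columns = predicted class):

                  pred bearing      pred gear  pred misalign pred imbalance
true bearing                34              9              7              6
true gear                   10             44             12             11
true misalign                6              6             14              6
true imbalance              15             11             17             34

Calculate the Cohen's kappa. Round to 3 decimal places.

Observed agreement pₒ = trace/N = 126/242 = 0.5207
Expected agreement pₑ = Σ (rowᵢ·colᵢ)/N² = (56·65 + 77·70 + 32·50 + 77·57)/242² = 0.2565
κ = (pₒ − pₑ)/(1 − pₑ) = (0.5207 − 0.2565)/(1 − 0.2565) = 0.355

0.355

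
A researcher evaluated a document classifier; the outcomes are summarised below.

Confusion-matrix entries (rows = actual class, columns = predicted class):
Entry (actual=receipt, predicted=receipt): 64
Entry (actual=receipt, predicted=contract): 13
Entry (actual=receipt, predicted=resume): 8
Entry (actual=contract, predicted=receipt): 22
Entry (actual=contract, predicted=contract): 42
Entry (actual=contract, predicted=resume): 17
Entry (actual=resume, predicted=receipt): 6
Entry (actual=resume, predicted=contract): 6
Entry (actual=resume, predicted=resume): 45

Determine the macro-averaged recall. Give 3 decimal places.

0.687

Per-class recall (TP/(TP+FN)):
  receipt: TP=64, FN=13+8=21 → 64/85 = 0.7529
  contract: TP=42, FN=22+17=39 → 42/81 = 0.5185
  resume: TP=45, FN=6+6=12 → 45/57 = 0.7895
Macro-recall = mean = (0.7529 + 0.5185 + 0.7895) / 3 = 0.687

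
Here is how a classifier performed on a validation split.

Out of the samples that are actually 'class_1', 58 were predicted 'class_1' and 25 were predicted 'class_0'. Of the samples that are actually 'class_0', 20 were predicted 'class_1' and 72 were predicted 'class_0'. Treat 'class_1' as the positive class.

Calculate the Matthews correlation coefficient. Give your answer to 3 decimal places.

0.484

MCC = (TP·TN − FP·FN) / √((TP+FP)(TP+FN)(TN+FP)(TN+FN))
Numerator = 58·72 − 20·25 = 3676
Denominator = √(78·83·92·97) = √57773976 = 7600.9194
MCC = 3676 / 7600.9194 = 0.484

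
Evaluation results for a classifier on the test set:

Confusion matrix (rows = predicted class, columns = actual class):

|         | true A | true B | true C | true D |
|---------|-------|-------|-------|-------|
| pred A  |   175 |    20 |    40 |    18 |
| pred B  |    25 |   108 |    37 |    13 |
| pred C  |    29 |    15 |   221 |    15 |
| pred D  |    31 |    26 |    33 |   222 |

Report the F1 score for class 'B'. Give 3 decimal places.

0.614

F1 score = 2·TP/(2·TP+FP+FN).
B: TP=108, FP=25+37+13=75, FN=20+15+26=61 → 216/352 = 0.6136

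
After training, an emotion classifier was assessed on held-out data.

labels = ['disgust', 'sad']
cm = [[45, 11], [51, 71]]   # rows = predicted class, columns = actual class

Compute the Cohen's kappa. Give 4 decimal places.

Observed agreement pₒ = trace/N = 116/178 = 0.65169
Expected agreement pₑ = Σ (rowᵢ·colᵢ)/N² = (96·56 + 82·122)/178² = 0.48542
κ = (pₒ − pₑ)/(1 − pₑ) = (0.65169 − 0.48542)/(1 − 0.48542) = 0.3231

0.3231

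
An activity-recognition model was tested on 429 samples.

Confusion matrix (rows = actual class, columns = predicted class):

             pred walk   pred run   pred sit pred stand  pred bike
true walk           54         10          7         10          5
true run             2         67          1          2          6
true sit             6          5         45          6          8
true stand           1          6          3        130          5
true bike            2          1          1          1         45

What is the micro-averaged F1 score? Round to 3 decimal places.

0.795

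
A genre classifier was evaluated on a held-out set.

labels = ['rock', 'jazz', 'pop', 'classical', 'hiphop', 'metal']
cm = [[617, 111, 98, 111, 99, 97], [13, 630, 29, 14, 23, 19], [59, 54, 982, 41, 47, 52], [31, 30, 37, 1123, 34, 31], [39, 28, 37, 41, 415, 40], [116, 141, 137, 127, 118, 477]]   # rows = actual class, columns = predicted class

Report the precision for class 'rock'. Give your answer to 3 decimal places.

Take TP from the diagonal, FP from the rest of the 'rock' prediction marginal, FN from the rest of the 'rock' actual marginal.
precision = TP/(TP+FP).
rock: TP=617, FP=13+59+31+39+116=258 → 617/875 = 0.7051

0.705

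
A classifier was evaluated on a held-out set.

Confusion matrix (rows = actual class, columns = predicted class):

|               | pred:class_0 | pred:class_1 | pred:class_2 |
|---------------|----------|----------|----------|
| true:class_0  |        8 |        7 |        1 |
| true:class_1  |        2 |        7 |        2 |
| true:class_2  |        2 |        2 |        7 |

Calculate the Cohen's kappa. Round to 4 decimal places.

0.3706

Observed agreement pₒ = trace/N = 22/38 = 0.57895
Expected agreement pₑ = Σ (rowᵢ·colᵢ)/N² = (16·12 + 11·16 + 11·10)/38² = 0.33102
κ = (pₒ − pₑ)/(1 − pₑ) = (0.57895 − 0.33102)/(1 − 0.33102) = 0.3706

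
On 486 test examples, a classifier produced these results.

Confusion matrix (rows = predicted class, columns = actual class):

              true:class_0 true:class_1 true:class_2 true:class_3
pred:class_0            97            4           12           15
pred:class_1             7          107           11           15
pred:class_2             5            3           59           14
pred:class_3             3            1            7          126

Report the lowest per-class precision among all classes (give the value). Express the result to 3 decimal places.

0.728

Per-class precision (TP/(TP+FP)):
  class_0: TP=97, FP=4+12+15=31 → 97/128 = 0.7578
  class_1: TP=107, FP=7+11+15=33 → 107/140 = 0.7643
  class_2: TP=59, FP=5+3+14=22 → 59/81 = 0.7284
  class_3: TP=126, FP=3+1+7=11 → 126/137 = 0.9197
Lowest is class 'class_2' with precision = 0.728.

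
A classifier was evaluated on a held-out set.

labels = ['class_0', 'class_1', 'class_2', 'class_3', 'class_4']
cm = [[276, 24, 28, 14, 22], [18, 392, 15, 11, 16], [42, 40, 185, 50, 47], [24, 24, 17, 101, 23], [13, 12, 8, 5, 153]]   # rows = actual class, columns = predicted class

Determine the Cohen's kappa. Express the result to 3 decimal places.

Observed agreement pₒ = trace/N = 1107/1560 = 0.7096
Expected agreement pₑ = Σ (rowᵢ·colᵢ)/N² = (364·373 + 452·492 + 364·253 + 189·181 + 191·261)/1560² = 0.2196
κ = (pₒ − pₑ)/(1 − pₑ) = (0.7096 − 0.2196)/(1 − 0.2196) = 0.628

0.628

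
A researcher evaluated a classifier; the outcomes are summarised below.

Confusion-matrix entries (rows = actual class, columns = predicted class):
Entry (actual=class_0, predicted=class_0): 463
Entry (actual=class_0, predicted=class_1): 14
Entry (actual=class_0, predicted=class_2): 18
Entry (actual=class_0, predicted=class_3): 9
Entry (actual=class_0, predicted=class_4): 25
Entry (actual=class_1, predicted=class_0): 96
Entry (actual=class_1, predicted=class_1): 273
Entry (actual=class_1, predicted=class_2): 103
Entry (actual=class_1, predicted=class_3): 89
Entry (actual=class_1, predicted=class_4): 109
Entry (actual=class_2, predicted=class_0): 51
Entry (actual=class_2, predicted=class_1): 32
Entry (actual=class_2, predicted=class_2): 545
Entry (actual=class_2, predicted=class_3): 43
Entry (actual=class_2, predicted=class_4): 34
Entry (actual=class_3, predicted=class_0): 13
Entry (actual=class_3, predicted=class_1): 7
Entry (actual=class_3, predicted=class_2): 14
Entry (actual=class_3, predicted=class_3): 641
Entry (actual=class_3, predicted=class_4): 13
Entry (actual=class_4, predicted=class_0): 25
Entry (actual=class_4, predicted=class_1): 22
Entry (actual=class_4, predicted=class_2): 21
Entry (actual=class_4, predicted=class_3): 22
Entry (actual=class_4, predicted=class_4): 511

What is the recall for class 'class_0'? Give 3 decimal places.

recall = TP/(TP+FN).
class_0: TP=463, FN=14+18+9+25=66 → 463/529 = 0.8752

0.875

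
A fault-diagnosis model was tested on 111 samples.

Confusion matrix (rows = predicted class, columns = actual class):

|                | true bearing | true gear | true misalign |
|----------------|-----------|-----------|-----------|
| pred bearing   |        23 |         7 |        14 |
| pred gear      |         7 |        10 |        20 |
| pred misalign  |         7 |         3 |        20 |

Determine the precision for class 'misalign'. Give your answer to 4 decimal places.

Take TP from the diagonal, FP from the rest of the 'misalign' prediction marginal, FN from the rest of the 'misalign' actual marginal.
precision = TP/(TP+FP).
misalign: TP=20, FP=7+3=10 → 20/30 = 0.66667

0.6667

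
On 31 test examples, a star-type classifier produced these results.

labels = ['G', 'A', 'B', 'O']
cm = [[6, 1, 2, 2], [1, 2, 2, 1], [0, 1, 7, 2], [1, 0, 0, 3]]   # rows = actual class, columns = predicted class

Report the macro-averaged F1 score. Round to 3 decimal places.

Per-class F1 score (2·TP/(2·TP+FP+FN)):
  G: TP=6, FP=1+0+1=2, FN=1+2+2=5 → 12/19 = 0.6316
  A: TP=2, FP=1+1+0=2, FN=1+2+1=4 → 4/10 = 0.4000
  B: TP=7, FP=2+2+0=4, FN=0+1+2=3 → 14/21 = 0.6667
  O: TP=3, FP=2+1+2=5, FN=1+0+0=1 → 6/12 = 0.5000
Macro-F1 score = mean = (0.6316 + 0.4000 + 0.6667 + 0.5000) / 4 = 0.550

0.550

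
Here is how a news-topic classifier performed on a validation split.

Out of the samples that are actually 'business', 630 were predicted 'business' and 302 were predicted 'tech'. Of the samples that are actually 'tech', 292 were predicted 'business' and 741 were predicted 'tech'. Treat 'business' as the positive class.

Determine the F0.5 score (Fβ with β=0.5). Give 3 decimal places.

0.682

Fβ = (1+β²)·TP / ((1+β²)·TP + β²·FN + FP), with β²=1/4
= 1.25·630 / (1.25·630 + 0.25·302 + 292) = 0.682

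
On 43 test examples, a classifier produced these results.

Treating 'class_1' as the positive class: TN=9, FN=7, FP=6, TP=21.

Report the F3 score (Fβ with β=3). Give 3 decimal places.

0.753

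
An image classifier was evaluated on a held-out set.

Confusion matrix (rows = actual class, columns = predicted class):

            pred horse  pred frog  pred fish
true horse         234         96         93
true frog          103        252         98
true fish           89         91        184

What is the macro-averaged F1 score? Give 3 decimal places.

Per-class F1 score (2·TP/(2·TP+FP+FN)):
  horse: TP=234, FP=103+89=192, FN=96+93=189 → 468/849 = 0.5512
  frog: TP=252, FP=96+91=187, FN=103+98=201 → 504/892 = 0.5650
  fish: TP=184, FP=93+98=191, FN=89+91=180 → 368/739 = 0.4980
Macro-F1 score = mean = (0.5512 + 0.5650 + 0.4980) / 3 = 0.538

0.538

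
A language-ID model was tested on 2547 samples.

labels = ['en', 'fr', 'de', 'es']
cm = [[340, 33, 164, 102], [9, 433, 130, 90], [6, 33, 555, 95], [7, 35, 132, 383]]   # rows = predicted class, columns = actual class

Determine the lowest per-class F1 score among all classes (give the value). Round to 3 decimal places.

0.624

Per-class F1 score (2·TP/(2·TP+FP+FN)):
  en: TP=340, FP=33+164+102=299, FN=9+6+7=22 → 680/1001 = 0.6793
  fr: TP=433, FP=9+130+90=229, FN=33+33+35=101 → 866/1196 = 0.7241
  de: TP=555, FP=6+33+95=134, FN=164+130+132=426 → 1110/1670 = 0.6647
  es: TP=383, FP=7+35+132=174, FN=102+90+95=287 → 766/1227 = 0.6243
Lowest is class 'es' with F1 score = 0.624.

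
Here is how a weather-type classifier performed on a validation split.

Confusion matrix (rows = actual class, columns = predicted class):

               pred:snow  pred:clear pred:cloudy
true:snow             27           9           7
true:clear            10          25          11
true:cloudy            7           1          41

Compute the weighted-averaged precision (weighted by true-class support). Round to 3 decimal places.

0.676

Per-class precision (TP/(TP+FP)):
  snow: TP=27, FP=10+7=17 → 27/44 = 0.6136
  clear: TP=25, FP=9+1=10 → 25/35 = 0.7143
  cloudy: TP=41, FP=7+11=18 → 41/59 = 0.6949
Weighted-precision = Σ (supportᵢ/N)·precisionᵢ with N=138: (43/138)·0.6136 + (46/138)·0.7143 + (49/138)·0.6949 = 0.676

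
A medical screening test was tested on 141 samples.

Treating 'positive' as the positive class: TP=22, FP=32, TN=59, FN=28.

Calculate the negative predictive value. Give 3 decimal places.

0.678

NPV = TN/(TN+FN) = 59/(59+28) = 0.678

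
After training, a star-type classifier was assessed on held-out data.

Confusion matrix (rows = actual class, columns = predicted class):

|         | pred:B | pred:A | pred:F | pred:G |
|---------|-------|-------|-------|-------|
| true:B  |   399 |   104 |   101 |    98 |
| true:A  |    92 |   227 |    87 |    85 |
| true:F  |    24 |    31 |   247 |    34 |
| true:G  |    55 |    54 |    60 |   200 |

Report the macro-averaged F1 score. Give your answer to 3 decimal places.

Per-class F1 score (2·TP/(2·TP+FP+FN)):
  B: TP=399, FP=92+24+55=171, FN=104+101+98=303 → 798/1272 = 0.6274
  A: TP=227, FP=104+31+54=189, FN=92+87+85=264 → 454/907 = 0.5006
  F: TP=247, FP=101+87+60=248, FN=24+31+34=89 → 494/831 = 0.5945
  G: TP=200, FP=98+85+34=217, FN=55+54+60=169 → 400/786 = 0.5089
Macro-F1 score = mean = (0.6274 + 0.5006 + 0.5945 + 0.5089) / 4 = 0.558

0.558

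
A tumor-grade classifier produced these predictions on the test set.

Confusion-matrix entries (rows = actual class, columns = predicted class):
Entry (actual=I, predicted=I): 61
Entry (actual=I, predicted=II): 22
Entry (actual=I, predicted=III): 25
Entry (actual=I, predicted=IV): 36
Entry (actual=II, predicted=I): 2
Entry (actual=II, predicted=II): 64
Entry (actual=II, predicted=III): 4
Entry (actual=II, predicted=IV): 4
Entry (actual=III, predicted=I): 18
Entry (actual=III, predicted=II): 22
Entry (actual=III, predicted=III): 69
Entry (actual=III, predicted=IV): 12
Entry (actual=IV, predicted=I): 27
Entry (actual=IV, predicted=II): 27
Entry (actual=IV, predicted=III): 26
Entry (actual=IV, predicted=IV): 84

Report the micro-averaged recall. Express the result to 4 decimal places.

0.5527

Micro-averaging pools counts across classes: ΣTP=278, ΣFP=225, ΣFN=225.
Micro-recall = TP/(TP+FN) on pooled counts = 0.5527 (equals overall accuracy in single-label multiclass).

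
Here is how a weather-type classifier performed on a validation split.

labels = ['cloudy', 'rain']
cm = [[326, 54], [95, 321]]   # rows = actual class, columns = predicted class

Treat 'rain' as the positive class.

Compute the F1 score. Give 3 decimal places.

0.812

Precision = TP/(TP+FP) = 321/375 = 0.8560
Recall = TP/(TP+FN) = 321/416 = 0.7716
F1 = 2·TP/(2·TP+FP+FN) = 642/791 = 0.812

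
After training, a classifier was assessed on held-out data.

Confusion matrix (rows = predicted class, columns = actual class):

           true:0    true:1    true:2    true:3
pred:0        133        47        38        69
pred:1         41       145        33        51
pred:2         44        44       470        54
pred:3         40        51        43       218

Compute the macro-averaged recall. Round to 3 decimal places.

Per-class recall (TP/(TP+FN)):
  0: TP=133, FN=41+44+40=125 → 133/258 = 0.5155
  1: TP=145, FN=47+44+51=142 → 145/287 = 0.5052
  2: TP=470, FN=38+33+43=114 → 470/584 = 0.8048
  3: TP=218, FN=69+51+54=174 → 218/392 = 0.5561
Macro-recall = mean = (0.5155 + 0.5052 + 0.8048 + 0.5561) / 4 = 0.595

0.595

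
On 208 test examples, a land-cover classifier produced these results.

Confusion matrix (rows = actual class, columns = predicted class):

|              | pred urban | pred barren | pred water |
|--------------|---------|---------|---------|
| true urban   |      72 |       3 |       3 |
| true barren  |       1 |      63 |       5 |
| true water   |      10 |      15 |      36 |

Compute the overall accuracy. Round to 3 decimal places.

Accuracy = trace / total = (72+63+36=171) / 208 = 171/208 = 0.822

0.822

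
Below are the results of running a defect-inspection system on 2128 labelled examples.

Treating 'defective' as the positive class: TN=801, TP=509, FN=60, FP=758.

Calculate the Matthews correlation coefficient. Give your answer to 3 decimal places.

MCC = (TP·TN − FP·FN) / √((TP+FP)(TP+FN)(TN+FP)(TN+FN))
Numerator = 509·801 − 758·60 = 362229
Denominator = √(1267·569·1559·861) = √967694221977 = 983714.5023
MCC = 362229 / 983714.5023 = 0.368

0.368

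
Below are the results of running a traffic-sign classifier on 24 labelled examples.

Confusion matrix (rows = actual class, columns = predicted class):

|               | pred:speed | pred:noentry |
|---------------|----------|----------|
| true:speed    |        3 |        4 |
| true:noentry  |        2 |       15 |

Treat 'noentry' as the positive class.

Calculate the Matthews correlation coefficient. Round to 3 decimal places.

0.348

MCC = (TP·TN − FP·FN) / √((TP+FP)(TP+FN)(TN+FP)(TN+FN))
Numerator = 15·3 − 4·2 = 37
Denominator = √(19·17·7·5) = √11305 = 106.3250
MCC = 37 / 106.3250 = 0.348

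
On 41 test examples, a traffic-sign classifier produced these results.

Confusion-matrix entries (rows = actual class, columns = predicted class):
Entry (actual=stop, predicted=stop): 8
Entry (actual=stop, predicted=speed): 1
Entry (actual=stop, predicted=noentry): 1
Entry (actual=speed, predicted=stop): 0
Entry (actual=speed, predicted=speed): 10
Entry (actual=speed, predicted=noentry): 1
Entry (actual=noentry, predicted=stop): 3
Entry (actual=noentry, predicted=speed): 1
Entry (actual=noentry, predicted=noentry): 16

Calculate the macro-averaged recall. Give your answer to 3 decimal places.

Per-class recall (TP/(TP+FN)):
  stop: TP=8, FN=1+1=2 → 8/10 = 0.8000
  speed: TP=10, FN=0+1=1 → 10/11 = 0.9091
  noentry: TP=16, FN=3+1=4 → 16/20 = 0.8000
Macro-recall = mean = (0.8000 + 0.9091 + 0.8000) / 3 = 0.836

0.836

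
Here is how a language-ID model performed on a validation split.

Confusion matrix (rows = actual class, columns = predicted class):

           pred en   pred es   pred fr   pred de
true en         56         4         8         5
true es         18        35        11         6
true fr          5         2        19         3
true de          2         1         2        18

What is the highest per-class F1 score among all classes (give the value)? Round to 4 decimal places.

Per-class F1 score (2·TP/(2·TP+FP+FN)):
  en: TP=56, FP=18+5+2=25, FN=4+8+5=17 → 112/154 = 0.72727
  es: TP=35, FP=4+2+1=7, FN=18+11+6=35 → 70/112 = 0.62500
  fr: TP=19, FP=8+11+2=21, FN=5+2+3=10 → 38/69 = 0.55072
  de: TP=18, FP=5+6+3=14, FN=2+1+2=5 → 36/55 = 0.65455
Highest is class 'en' with F1 score = 0.7273.

0.7273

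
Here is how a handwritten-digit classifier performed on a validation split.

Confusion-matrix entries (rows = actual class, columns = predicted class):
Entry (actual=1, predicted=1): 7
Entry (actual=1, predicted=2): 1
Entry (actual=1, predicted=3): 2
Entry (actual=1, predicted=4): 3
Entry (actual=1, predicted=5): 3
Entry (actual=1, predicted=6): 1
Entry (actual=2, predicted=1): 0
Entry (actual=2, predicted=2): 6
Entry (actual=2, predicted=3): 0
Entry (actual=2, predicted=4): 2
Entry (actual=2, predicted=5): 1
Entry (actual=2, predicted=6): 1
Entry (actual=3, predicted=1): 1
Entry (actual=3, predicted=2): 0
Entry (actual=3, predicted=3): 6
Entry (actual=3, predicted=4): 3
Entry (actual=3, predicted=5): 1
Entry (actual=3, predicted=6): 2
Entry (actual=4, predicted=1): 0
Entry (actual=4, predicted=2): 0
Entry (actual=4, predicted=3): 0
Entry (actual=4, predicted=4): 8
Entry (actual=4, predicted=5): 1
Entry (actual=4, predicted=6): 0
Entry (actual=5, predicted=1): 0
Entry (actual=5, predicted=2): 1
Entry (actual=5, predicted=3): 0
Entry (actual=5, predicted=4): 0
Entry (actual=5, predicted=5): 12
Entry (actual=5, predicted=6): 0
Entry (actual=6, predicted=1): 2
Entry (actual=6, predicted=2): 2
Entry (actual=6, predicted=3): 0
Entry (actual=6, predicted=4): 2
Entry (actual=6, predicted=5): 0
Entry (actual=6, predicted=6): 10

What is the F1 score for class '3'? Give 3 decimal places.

0.571

One-vs-rest for '3': TP = diagonal; FP = other classes predicted '3'; FN = '3' predicted as other.
F1 score = 2·TP/(2·TP+FP+FN).
3: TP=6, FP=2+0+0+0+0=2, FN=1+0+3+1+2=7 → 12/21 = 0.5714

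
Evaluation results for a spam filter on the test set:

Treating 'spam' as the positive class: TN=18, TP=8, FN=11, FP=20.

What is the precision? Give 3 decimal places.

0.286

Precision = TP/(TP+FP) = 8/(8+20) = 8/28 = 0.286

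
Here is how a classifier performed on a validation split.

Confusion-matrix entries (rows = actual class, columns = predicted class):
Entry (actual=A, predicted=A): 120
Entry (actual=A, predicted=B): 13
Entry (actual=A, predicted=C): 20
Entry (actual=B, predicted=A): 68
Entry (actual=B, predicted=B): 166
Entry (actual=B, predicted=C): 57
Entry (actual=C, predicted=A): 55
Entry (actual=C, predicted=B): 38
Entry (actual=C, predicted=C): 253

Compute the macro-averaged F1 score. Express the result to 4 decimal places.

Per-class F1 score (2·TP/(2·TP+FP+FN)):
  A: TP=120, FP=68+55=123, FN=13+20=33 → 240/396 = 0.60606
  B: TP=166, FP=13+38=51, FN=68+57=125 → 332/508 = 0.65354
  C: TP=253, FP=20+57=77, FN=55+38=93 → 506/676 = 0.74852
Macro-F1 score = mean = (0.60606 + 0.65354 + 0.74852) / 3 = 0.6694

0.6694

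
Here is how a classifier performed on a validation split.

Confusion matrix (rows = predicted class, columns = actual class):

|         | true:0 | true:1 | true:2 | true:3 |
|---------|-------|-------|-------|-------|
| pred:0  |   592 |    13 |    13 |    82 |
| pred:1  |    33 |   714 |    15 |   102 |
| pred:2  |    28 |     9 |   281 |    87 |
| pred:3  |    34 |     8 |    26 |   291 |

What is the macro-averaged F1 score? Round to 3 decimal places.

0.783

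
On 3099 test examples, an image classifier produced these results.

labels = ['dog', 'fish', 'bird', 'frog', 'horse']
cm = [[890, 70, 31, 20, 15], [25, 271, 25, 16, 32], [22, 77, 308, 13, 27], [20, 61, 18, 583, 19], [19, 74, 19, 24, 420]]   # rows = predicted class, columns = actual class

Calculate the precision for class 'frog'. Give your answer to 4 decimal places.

precision = TP/(TP+FP).
frog: TP=583, FP=20+61+18+19=118 → 583/701 = 0.83167

0.8317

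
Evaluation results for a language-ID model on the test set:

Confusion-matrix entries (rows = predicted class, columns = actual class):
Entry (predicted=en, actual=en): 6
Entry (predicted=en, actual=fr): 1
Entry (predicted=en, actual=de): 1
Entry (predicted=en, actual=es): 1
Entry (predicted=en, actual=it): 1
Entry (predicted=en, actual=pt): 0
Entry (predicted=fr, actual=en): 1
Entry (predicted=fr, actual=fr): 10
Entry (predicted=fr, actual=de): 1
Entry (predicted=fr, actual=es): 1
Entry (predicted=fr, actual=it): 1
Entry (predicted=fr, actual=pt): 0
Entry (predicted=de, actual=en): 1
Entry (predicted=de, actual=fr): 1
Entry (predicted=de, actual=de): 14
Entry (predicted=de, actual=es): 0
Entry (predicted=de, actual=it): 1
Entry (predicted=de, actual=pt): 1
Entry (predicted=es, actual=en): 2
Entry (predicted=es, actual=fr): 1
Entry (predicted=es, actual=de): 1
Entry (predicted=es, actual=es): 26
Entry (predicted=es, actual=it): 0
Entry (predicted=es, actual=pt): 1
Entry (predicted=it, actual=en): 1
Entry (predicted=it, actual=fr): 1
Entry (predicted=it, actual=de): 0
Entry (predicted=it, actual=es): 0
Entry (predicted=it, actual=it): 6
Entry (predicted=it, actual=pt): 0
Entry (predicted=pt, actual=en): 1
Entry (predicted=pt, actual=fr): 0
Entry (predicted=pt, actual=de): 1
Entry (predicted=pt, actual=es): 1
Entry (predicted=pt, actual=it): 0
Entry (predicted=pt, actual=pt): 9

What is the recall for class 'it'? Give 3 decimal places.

Treat 'it' as positive and all other classes as negative.
recall = TP/(TP+FN).
it: TP=6, FN=1+1+1+0+0=3 → 6/9 = 0.6667

0.667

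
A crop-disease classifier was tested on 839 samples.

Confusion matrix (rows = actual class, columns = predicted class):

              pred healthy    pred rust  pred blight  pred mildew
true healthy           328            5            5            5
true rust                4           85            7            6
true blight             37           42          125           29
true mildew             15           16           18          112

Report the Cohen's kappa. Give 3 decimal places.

0.681

Observed agreement pₒ = trace/N = 650/839 = 0.7747
Expected agreement pₑ = Σ (rowᵢ·colᵢ)/N² = (343·384 + 102·148 + 233·155 + 161·152)/839² = 0.2946
κ = (pₒ − pₑ)/(1 − pₑ) = (0.7747 − 0.2946)/(1 − 0.2946) = 0.681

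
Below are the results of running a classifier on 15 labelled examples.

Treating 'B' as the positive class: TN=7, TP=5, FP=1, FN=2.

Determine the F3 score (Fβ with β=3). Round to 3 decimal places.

Fβ = (1+β²)·TP / ((1+β²)·TP + β²·FN + FP), with β²=9
= 10·5 / (10·5 + 9·2 + 1) = 0.725

0.725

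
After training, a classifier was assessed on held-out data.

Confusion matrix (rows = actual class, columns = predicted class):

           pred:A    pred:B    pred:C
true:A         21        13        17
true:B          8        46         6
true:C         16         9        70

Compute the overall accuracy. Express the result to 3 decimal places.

Accuracy = trace / total = (21+46+70=137) / 206 = 137/206 = 0.665

0.665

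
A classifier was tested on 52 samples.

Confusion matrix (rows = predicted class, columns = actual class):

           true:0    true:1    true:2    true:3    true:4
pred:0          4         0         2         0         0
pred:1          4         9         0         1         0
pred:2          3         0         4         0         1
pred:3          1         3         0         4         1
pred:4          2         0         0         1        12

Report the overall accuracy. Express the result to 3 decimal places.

0.635

Accuracy = trace / total = (4+9+4+4+12=33) / 52 = 33/52 = 0.635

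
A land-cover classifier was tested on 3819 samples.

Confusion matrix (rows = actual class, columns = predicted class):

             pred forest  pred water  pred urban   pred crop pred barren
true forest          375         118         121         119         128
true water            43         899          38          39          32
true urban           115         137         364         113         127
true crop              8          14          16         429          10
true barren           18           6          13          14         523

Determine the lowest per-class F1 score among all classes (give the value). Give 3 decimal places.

0.517

Per-class F1 score (2·TP/(2·TP+FP+FN)):
  forest: TP=375, FP=43+115+8+18=184, FN=118+121+119+128=486 → 750/1420 = 0.5282
  water: TP=899, FP=118+137+14+6=275, FN=43+38+39+32=152 → 1798/2225 = 0.8081
  urban: TP=364, FP=121+38+16+13=188, FN=115+137+113+127=492 → 728/1408 = 0.5170
  crop: TP=429, FP=119+39+113+14=285, FN=8+14+16+10=48 → 858/1191 = 0.7204
  barren: TP=523, FP=128+32+127+10=297, FN=18+6+13+14=51 → 1046/1394 = 0.7504
Lowest is class 'urban' with F1 score = 0.517.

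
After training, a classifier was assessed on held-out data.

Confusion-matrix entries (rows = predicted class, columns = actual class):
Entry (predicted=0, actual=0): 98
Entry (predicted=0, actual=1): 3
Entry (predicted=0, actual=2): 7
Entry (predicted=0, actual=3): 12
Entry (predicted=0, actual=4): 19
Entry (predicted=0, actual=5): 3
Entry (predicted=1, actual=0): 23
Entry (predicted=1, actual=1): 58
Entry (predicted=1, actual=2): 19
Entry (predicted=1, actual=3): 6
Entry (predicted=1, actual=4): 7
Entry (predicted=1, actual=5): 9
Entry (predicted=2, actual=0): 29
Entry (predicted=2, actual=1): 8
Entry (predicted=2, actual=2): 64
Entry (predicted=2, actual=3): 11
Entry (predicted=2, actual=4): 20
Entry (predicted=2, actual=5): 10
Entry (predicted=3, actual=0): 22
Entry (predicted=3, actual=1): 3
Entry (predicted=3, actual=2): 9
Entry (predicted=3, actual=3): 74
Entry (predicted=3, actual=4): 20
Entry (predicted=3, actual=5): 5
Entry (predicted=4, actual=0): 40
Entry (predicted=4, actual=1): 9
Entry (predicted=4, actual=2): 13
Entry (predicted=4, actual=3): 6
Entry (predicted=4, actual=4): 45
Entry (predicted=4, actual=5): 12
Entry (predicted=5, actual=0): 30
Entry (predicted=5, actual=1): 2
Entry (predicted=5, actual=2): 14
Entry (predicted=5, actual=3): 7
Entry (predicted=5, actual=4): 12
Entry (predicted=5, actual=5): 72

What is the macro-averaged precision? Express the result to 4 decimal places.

0.5097

Per-class precision (TP/(TP+FP)):
  0: TP=98, FP=3+7+12+19+3=44 → 98/142 = 0.69014
  1: TP=58, FP=23+19+6+7+9=64 → 58/122 = 0.47541
  2: TP=64, FP=29+8+11+20+10=78 → 64/142 = 0.45070
  3: TP=74, FP=22+3+9+20+5=59 → 74/133 = 0.55639
  4: TP=45, FP=40+9+13+6+12=80 → 45/125 = 0.36000
  5: TP=72, FP=30+2+14+7+12=65 → 72/137 = 0.52555
Macro-precision = mean = (0.69014 + 0.47541 + 0.45070 + 0.55639 + 0.36000 + 0.52555) / 6 = 0.5097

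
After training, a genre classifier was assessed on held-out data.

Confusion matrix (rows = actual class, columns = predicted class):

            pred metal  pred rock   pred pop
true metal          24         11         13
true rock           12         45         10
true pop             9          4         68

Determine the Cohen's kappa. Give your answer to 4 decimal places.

Observed agreement pₒ = trace/N = 137/196 = 0.69898
Expected agreement pₑ = Σ (rowᵢ·colᵢ)/N² = (48·45 + 67·60 + 81·91)/196² = 0.35274
κ = (pₒ − pₑ)/(1 − pₑ) = (0.69898 − 0.35274)/(1 − 0.35274) = 0.5349

0.5349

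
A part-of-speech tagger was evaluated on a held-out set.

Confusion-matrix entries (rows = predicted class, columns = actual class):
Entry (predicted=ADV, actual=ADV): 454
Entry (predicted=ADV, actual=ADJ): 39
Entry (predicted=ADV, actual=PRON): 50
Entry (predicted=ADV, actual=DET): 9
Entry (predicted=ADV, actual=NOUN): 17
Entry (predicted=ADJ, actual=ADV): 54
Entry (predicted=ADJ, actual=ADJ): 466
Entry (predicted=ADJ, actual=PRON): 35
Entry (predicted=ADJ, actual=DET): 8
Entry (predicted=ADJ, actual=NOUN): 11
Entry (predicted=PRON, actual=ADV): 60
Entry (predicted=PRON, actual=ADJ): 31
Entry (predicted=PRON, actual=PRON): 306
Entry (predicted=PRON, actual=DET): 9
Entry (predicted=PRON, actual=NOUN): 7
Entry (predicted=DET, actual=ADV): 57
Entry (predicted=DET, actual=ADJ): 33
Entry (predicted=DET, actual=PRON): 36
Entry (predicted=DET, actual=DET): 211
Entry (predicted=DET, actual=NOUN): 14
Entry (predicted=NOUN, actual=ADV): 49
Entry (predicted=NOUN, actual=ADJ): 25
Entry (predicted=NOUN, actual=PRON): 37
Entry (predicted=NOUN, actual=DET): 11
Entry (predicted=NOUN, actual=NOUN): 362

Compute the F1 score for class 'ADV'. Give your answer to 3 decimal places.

Take TP from the diagonal, FP from the rest of the 'ADV' prediction marginal, FN from the rest of the 'ADV' actual marginal.
F1 score = 2·TP/(2·TP+FP+FN).
ADV: TP=454, FP=39+50+9+17=115, FN=54+60+57+49=220 → 908/1243 = 0.7305

0.730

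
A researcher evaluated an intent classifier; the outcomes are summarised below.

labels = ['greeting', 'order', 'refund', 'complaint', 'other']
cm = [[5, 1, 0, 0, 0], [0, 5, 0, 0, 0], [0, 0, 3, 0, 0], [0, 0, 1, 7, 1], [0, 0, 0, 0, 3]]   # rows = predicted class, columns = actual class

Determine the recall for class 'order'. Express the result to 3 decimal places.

0.833

One-vs-rest for 'order': TP = diagonal; FP = other classes predicted 'order'; FN = 'order' predicted as other.
recall = TP/(TP+FN).
order: TP=5, FN=1+0+0+0=1 → 5/6 = 0.8333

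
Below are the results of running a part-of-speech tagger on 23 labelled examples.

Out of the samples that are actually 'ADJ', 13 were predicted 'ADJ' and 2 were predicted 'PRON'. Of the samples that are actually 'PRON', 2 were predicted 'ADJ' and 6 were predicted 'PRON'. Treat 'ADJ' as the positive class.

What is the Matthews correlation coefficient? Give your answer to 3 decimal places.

0.617

MCC = (TP·TN − FP·FN) / √((TP+FP)(TP+FN)(TN+FP)(TN+FN))
Numerator = 13·6 − 2·2 = 74
Denominator = √(15·15·8·8) = √14400 = 120.0000
MCC = 74 / 120.0000 = 0.617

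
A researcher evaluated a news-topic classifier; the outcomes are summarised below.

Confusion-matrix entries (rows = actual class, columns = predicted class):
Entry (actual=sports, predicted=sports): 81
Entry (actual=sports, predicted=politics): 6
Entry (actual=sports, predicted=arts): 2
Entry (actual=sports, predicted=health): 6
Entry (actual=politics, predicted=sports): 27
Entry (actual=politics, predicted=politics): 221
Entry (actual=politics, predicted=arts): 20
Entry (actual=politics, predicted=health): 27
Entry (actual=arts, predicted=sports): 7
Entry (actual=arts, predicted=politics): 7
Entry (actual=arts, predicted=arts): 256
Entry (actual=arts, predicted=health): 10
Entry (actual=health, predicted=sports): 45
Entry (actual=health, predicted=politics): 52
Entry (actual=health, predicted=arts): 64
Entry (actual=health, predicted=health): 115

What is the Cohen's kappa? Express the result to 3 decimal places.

Observed agreement pₒ = trace/N = 673/946 = 0.7114
Expected agreement pₑ = Σ (rowᵢ·colᵢ)/N² = (95·160 + 295·286 + 280·342 + 276·158)/946² = 0.2670
κ = (pₒ − pₑ)/(1 − pₑ) = (0.7114 − 0.2670)/(1 − 0.2670) = 0.606

0.606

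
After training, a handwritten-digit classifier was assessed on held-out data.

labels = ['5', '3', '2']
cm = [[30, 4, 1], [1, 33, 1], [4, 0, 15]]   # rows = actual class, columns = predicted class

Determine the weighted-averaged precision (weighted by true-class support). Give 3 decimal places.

Per-class precision (TP/(TP+FP)):
  5: TP=30, FP=1+4=5 → 30/35 = 0.8571
  3: TP=33, FP=4+0=4 → 33/37 = 0.8919
  2: TP=15, FP=1+1=2 → 15/17 = 0.8824
Weighted-precision = Σ (supportᵢ/N)·precisionᵢ with N=89: (35/89)·0.8571 + (35/89)·0.8919 + (19/89)·0.8824 = 0.876

0.876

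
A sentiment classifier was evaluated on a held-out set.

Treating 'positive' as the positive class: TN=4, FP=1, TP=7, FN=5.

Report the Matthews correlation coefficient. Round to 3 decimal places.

MCC = (TP·TN − FP·FN) / √((TP+FP)(TP+FN)(TN+FP)(TN+FN))
Numerator = 7·4 − 1·5 = 23
Denominator = √(8·12·5·9) = √4320 = 65.7267
MCC = 23 / 65.7267 = 0.350

0.350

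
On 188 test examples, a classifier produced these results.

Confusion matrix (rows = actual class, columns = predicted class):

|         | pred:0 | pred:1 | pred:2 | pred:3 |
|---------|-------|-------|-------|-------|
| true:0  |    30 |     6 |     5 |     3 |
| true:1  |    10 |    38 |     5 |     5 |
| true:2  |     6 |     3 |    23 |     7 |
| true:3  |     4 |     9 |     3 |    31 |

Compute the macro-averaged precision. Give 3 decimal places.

0.648

Per-class precision (TP/(TP+FP)):
  0: TP=30, FP=10+6+4=20 → 30/50 = 0.6000
  1: TP=38, FP=6+3+9=18 → 38/56 = 0.6786
  2: TP=23, FP=5+5+3=13 → 23/36 = 0.6389
  3: TP=31, FP=3+5+7=15 → 31/46 = 0.6739
Macro-precision = mean = (0.6000 + 0.6786 + 0.6389 + 0.6739) / 4 = 0.648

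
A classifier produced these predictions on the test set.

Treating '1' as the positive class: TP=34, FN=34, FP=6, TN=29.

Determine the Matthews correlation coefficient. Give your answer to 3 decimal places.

MCC = (TP·TN − FP·FN) / √((TP+FP)(TP+FN)(TN+FP)(TN+FN))
Numerator = 34·29 − 6·34 = 782
Denominator = √(40·68·35·63) = √5997600 = 2448.9998
MCC = 782 / 2448.9998 = 0.319

0.319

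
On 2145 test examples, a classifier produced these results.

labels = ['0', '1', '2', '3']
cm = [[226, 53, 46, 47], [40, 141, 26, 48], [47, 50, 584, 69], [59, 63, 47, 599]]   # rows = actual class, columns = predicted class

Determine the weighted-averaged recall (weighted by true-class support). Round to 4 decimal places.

0.7226

Per-class recall (TP/(TP+FN)):
  0: TP=226, FN=53+46+47=146 → 226/372 = 0.60753
  1: TP=141, FN=40+26+48=114 → 141/255 = 0.55294
  2: TP=584, FN=47+50+69=166 → 584/750 = 0.77867
  3: TP=599, FN=59+63+47=169 → 599/768 = 0.77995
Weighted-recall = Σ (supportᵢ/N)·recallᵢ with N=2145: (372/2145)·0.60753 + (255/2145)·0.55294 + (750/2145)·0.77867 + (768/2145)·0.77995 = 0.7226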